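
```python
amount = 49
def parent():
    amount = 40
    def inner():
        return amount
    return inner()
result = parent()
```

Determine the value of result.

Step 1: amount = 49 globally, but parent() defines amount = 40 locally.
Step 2: inner() looks up amount. Not in local scope, so checks enclosing scope (parent) and finds amount = 40.
Step 3: result = 40

The answer is 40.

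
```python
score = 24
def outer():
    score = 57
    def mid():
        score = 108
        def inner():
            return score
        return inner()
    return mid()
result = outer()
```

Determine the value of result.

Step 1: Three levels of shadowing: global 24, outer 57, mid 108.
Step 2: inner() finds score = 108 in enclosing mid() scope.
Step 3: result = 108

The answer is 108.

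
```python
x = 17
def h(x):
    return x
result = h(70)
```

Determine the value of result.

Step 1: Global x = 17.
Step 2: h(70) takes parameter x = 70, which shadows the global.
Step 3: result = 70

The answer is 70.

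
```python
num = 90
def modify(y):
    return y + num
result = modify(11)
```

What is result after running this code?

Step 1: num = 90 is defined globally.
Step 2: modify(11) uses parameter y = 11 and looks up num from global scope = 90.
Step 3: result = 11 + 90 = 101

The answer is 101.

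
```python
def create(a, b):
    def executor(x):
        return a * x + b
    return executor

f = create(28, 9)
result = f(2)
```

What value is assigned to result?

Step 1: create(28, 9) captures a = 28, b = 9.
Step 2: f(2) computes 28 * 2 + 9 = 65.
Step 3: result = 65

The answer is 65.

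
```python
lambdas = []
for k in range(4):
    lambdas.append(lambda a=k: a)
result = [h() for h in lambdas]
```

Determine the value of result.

Step 1: Default arg a=k captures k at each iteration.
Step 2: Each lambda has its own default: 0, 1, ..., 3.
Step 3: result = [0, 1, 2, 3]

The answer is [0, 1, 2, 3].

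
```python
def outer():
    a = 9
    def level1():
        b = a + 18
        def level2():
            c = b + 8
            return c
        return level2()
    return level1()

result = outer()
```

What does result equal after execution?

Step 1: a = 9. b = a + 18 = 27.
Step 2: c = b + 8 = 27 + 8 = 35.
Step 3: result = 35

The answer is 35.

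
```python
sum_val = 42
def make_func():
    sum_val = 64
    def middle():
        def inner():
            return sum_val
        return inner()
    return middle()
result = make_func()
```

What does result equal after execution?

Step 1: make_func() defines sum_val = 64. middle() and inner() have no local sum_val.
Step 2: inner() checks local (none), enclosing middle() (none), enclosing make_func() and finds sum_val = 64.
Step 3: result = 64

The answer is 64.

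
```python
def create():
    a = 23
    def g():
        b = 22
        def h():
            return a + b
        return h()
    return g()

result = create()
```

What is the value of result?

Step 1: create() defines a = 23. g() defines b = 22.
Step 2: h() accesses both from enclosing scopes: a = 23, b = 22.
Step 3: result = 23 + 22 = 45

The answer is 45.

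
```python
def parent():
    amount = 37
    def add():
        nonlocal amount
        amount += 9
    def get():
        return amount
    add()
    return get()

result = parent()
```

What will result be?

Step 1: amount = 37. add() modifies it via nonlocal, get() reads it.
Step 2: add() makes amount = 37 + 9 = 46.
Step 3: get() returns 46. result = 46

The answer is 46.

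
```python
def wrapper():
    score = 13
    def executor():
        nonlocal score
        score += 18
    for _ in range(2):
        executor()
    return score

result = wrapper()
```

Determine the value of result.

Step 1: score = 13.
Step 2: executor() is called 2 times in a loop, each adding 18 via nonlocal.
Step 3: score = 13 + 18 * 2 = 49

The answer is 49.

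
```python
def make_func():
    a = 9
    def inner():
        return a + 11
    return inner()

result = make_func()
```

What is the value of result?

Step 1: make_func() defines a = 9.
Step 2: inner() reads a = 9 from enclosing scope, returns 9 + 11 = 20.
Step 3: result = 20

The answer is 20.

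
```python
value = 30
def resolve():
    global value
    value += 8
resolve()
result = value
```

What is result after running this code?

Step 1: value = 30 globally.
Step 2: resolve() modifies global value: value += 8 = 38.
Step 3: result = 38

The answer is 38.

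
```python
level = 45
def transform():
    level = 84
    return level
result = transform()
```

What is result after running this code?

Step 1: Global level = 45.
Step 2: transform() creates local level = 84, shadowing the global.
Step 3: Returns local level = 84. result = 84

The answer is 84.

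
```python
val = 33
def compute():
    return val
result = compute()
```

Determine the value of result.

Step 1: val = 33 is defined in the global scope.
Step 2: compute() looks up val. No local val exists, so Python checks the global scope via LEGB rule and finds val = 33.
Step 3: result = 33

The answer is 33.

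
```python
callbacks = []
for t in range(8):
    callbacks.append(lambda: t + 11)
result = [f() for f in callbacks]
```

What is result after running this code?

Step 1: All lambdas capture t by reference. After the loop, t = 7.
Step 2: Each call returns 7 + 11 = 18.
Step 3: result = [18, 18, 18, 18, 18, 18, 18, 18]

The answer is [18, 18, 18, 18, 18, 18, 18, 18].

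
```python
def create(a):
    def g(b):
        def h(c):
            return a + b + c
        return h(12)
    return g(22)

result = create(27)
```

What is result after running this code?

Step 1: a = 27, b = 22, c = 12 across three nested scopes.
Step 2: h() accesses all three via LEGB rule.
Step 3: result = 27 + 22 + 12 = 61

The answer is 61.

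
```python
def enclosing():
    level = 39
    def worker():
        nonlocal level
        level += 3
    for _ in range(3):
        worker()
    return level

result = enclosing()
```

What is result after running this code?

Step 1: level = 39.
Step 2: worker() is called 3 times in a loop, each adding 3 via nonlocal.
Step 3: level = 39 + 3 * 3 = 48

The answer is 48.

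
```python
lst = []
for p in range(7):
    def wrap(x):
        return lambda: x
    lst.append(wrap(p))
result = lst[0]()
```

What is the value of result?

Step 1: wrap(p) creates a new scope capturing x = p at call time.
Step 2: lst[0] = wrap(0), so its lambda captures x = 0.
Step 3: result = 0 (closure factory fixes late binding)

The answer is 0.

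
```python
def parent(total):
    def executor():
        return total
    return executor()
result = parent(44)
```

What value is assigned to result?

Step 1: parent(44) binds parameter total = 44.
Step 2: executor() looks up total in enclosing scope and finds the parameter total = 44.
Step 3: result = 44

The answer is 44.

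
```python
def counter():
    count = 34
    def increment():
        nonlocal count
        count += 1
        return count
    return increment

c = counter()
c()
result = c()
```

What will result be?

Step 1: counter() creates closure with count = 34.
Step 2: Each c() call increments count via nonlocal. After 2 calls: 34 + 2 = 36.
Step 3: result = 36

The answer is 36.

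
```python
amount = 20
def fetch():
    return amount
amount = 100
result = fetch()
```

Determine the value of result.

Step 1: amount is first set to 20, then reassigned to 100.
Step 2: fetch() is called after the reassignment, so it looks up the current global amount = 100.
Step 3: result = 100

The answer is 100.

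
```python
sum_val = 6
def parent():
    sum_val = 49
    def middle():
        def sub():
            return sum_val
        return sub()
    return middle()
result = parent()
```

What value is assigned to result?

Step 1: parent() defines sum_val = 49. middle() and sub() have no local sum_val.
Step 2: sub() checks local (none), enclosing middle() (none), enclosing parent() and finds sum_val = 49.
Step 3: result = 49

The answer is 49.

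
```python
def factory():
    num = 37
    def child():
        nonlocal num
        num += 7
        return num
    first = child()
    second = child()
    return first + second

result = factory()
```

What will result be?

Step 1: num starts at 37.
Step 2: First call: num = 37 + 7 = 44, returns 44.
Step 3: Second call: num = 44 + 7 = 51, returns 51.
Step 4: result = 44 + 51 = 95

The answer is 95.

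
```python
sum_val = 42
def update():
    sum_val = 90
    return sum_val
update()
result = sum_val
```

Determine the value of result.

Step 1: Global sum_val = 42.
Step 2: update() creates local sum_val = 90 (shadow, not modification).
Step 3: After update() returns, global sum_val is unchanged. result = 42

The answer is 42.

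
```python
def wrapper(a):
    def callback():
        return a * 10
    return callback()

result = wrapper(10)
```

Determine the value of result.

Step 1: wrapper(10) binds parameter a = 10.
Step 2: callback() accesses a = 10 from enclosing scope.
Step 3: result = 10 * 10 = 100

The answer is 100.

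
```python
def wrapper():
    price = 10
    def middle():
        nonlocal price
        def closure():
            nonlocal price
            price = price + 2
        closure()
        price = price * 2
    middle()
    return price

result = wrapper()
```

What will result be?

Step 1: price = 10.
Step 2: closure() adds 2: price = 10 + 2 = 12.
Step 3: middle() doubles: price = 12 * 2 = 24.
Step 4: result = 24

The answer is 24.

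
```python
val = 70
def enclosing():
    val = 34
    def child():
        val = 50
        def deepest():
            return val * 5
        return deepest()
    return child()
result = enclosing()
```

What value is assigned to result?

Step 1: deepest() looks up val through LEGB: not local, finds val = 50 in enclosing child().
Step 2: Returns 50 * 5 = 250.
Step 3: result = 250

The answer is 250.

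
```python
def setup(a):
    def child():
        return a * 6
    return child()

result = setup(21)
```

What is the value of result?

Step 1: setup(21) binds parameter a = 21.
Step 2: child() accesses a = 21 from enclosing scope.
Step 3: result = 21 * 6 = 126

The answer is 126.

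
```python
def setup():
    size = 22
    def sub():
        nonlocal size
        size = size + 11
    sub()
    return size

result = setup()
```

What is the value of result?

Step 1: setup() sets size = 22.
Step 2: sub() uses nonlocal to modify size in setup's scope: size = 22 + 11 = 33.
Step 3: setup() returns the modified size = 33

The answer is 33.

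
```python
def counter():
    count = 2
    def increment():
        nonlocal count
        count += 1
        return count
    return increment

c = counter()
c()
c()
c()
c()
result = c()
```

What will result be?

Step 1: counter() creates closure with count = 2.
Step 2: Each c() call increments count via nonlocal. After 5 calls: 2 + 5 = 7.
Step 3: result = 7

The answer is 7.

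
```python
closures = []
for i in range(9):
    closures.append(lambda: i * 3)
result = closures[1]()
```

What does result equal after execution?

Step 1: All lambdas reference the same variable i (late binding).
Step 2: After the loop, i = 8. Every lambda returns i * 3.
Step 3: closures[1]() = 8 * 3 = 24

The answer is 24.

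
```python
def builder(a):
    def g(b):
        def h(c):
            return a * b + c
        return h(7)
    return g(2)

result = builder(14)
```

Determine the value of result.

Step 1: a = 14, b = 2, c = 7.
Step 2: h() computes a * b + c = 14 * 2 + 7 = 35.
Step 3: result = 35

The answer is 35.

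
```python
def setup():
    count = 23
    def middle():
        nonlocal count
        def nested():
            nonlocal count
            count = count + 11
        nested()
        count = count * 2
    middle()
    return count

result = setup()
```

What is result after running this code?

Step 1: count = 23.
Step 2: nested() adds 11: count = 23 + 11 = 34.
Step 3: middle() doubles: count = 34 * 2 = 68.
Step 4: result = 68

The answer is 68.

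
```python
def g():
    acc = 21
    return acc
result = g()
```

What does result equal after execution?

Step 1: g() defines acc = 21 in its local scope.
Step 2: return acc finds the local variable acc = 21.
Step 3: result = 21

The answer is 21.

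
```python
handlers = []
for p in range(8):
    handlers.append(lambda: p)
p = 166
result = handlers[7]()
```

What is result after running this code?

Step 1: Lambdas capture the variable p by reference, not by value.
Step 2: After the loop, p is reassigned to 166.
Step 3: handlers[7]() looks up the current p = 166. result = 166

The answer is 166.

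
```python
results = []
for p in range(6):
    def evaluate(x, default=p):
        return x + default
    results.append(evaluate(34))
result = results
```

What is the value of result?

Step 1: Default argument default=p is evaluated at function definition time.
Step 2: Each iteration creates evaluate with default = current p value.
Step 3: evaluate(34) returns 34 + default. results = [34, 35, 36, 37, 38, 39]

The answer is [34, 35, 36, 37, 38, 39].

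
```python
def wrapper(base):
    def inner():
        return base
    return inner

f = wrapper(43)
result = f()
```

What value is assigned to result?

Step 1: wrapper(43) creates closure capturing base = 43.
Step 2: f() returns the captured base = 43.
Step 3: result = 43

The answer is 43.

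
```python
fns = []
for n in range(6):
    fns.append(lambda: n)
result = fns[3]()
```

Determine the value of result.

Step 1: The loop creates 6 lambdas, all referencing the same variable n.
Step 2: After the loop, n = 5 (final value).
Step 3: fns[3]() looks up n at call time and finds 5. This is the late binding gotcha. result = 5

The answer is 5.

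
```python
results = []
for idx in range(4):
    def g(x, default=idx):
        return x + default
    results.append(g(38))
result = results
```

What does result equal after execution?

Step 1: Default argument default=idx is evaluated at function definition time.
Step 2: Each iteration creates g with default = current idx value.
Step 3: g(38) returns 38 + default. results = [38, 39, 40, 41]

The answer is [38, 39, 40, 41].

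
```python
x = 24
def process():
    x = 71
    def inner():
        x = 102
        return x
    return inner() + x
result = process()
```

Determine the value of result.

Step 1: process() has local x = 71. inner() has local x = 102.
Step 2: inner() returns its local x = 102.
Step 3: process() returns 102 + its own x (71) = 173

The answer is 173.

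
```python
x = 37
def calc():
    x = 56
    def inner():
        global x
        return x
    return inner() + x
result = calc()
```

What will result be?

Step 1: Global x = 37. calc() shadows with local x = 56.
Step 2: inner() uses global keyword, so inner() returns global x = 37.
Step 3: calc() returns 37 + 56 = 93

The answer is 93.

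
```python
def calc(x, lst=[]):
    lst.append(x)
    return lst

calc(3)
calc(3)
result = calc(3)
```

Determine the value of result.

Step 1: Mutable default argument gotcha! The list [] is created once.
Step 2: Each call appends to the SAME list: [3], [3, 3], [3, 3, 3].
Step 3: result = [3, 3, 3]

The answer is [3, 3, 3].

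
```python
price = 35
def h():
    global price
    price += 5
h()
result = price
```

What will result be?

Step 1: price = 35 globally.
Step 2: h() modifies global price: price += 5 = 40.
Step 3: result = 40

The answer is 40.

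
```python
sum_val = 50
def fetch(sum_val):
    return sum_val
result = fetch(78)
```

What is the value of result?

Step 1: Global sum_val = 50.
Step 2: fetch(78) takes parameter sum_val = 78, which shadows the global.
Step 3: result = 78

The answer is 78.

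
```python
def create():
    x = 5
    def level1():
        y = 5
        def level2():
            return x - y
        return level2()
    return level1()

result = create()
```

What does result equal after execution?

Step 1: x = 5 in create. y = 5 in level1.
Step 2: level2() reads x = 5 and y = 5 from enclosing scopes.
Step 3: result = 5 - 5 = 0

The answer is 0.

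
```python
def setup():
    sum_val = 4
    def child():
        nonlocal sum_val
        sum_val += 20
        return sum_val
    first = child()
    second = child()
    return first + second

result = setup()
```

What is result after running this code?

Step 1: sum_val starts at 4.
Step 2: First call: sum_val = 4 + 20 = 24, returns 24.
Step 3: Second call: sum_val = 24 + 20 = 44, returns 44.
Step 4: result = 24 + 44 = 68

The answer is 68.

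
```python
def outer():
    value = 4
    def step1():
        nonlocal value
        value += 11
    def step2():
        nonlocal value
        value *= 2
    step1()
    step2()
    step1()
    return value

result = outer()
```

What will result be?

Step 1: value = 4.
Step 2: step1(): value = 4 + 11 = 15.
Step 3: step2(): value = 15 * 2 = 30.
Step 4: step1(): value = 30 + 11 = 41. result = 41

The answer is 41.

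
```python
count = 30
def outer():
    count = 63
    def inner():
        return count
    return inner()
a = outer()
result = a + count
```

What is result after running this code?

Step 1: outer() has local count = 63. inner() reads from enclosing.
Step 2: outer() returns 63. Global count = 30 unchanged.
Step 3: result = 63 + 30 = 93

The answer is 93.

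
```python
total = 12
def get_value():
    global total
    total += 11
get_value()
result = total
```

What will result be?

Step 1: total = 12 globally.
Step 2: get_value() modifies global total: total += 11 = 23.
Step 3: result = 23

The answer is 23.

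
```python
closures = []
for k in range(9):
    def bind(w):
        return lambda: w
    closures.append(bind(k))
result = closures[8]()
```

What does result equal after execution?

Step 1: bind(k) creates a new scope capturing w = k at call time.
Step 2: closures[8] = bind(8), so its lambda captures w = 8.
Step 3: result = 8 (closure factory fixes late binding)

The answer is 8.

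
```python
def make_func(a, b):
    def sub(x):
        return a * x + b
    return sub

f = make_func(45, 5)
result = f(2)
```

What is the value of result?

Step 1: make_func(45, 5) captures a = 45, b = 5.
Step 2: f(2) computes 45 * 2 + 5 = 95.
Step 3: result = 95

The answer is 95.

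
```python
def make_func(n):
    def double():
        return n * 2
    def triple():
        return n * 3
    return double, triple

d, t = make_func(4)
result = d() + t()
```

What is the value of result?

Step 1: Both closures capture the same n = 4.
Step 2: d() = 4 * 2 = 8, t() = 4 * 3 = 12.
Step 3: result = 8 + 12 = 20

The answer is 20.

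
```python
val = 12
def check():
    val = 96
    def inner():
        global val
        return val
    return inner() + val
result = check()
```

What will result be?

Step 1: Global val = 12. check() shadows with local val = 96.
Step 2: inner() uses global keyword, so inner() returns global val = 12.
Step 3: check() returns 12 + 96 = 108

The answer is 108.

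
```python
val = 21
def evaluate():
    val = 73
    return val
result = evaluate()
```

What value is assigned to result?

Step 1: Global val = 21.
Step 2: evaluate() creates local val = 73, shadowing the global.
Step 3: Returns local val = 73. result = 73

The answer is 73.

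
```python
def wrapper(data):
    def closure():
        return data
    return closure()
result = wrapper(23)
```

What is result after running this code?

Step 1: wrapper(23) binds parameter data = 23.
Step 2: closure() looks up data in enclosing scope and finds the parameter data = 23.
Step 3: result = 23

The answer is 23.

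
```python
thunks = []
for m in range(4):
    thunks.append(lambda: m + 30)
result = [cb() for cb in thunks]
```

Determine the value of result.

Step 1: All lambdas capture m by reference. After the loop, m = 3.
Step 2: Each call returns 3 + 30 = 33.
Step 3: result = [33, 33, 33, 33]

The answer is [33, 33, 33, 33].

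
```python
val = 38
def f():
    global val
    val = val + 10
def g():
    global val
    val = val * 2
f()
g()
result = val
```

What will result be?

Step 1: val = 38.
Step 2: f() adds 10: val = 38 + 10 = 48.
Step 3: g() doubles: val = 48 * 2 = 96.
Step 4: result = 96

The answer is 96.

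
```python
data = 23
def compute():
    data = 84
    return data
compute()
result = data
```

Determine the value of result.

Step 1: Global data = 23.
Step 2: compute() creates local data = 84 (shadow, not modification).
Step 3: After compute() returns, global data is unchanged. result = 23

The answer is 23.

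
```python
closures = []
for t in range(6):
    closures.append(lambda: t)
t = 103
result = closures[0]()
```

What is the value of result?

Step 1: Lambdas capture the variable t by reference, not by value.
Step 2: After the loop, t is reassigned to 103.
Step 3: closures[0]() looks up the current t = 103. result = 103

The answer is 103.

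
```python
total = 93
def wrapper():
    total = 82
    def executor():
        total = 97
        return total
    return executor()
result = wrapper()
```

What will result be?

Step 1: Three scopes define total: global (93), wrapper (82), executor (97).
Step 2: executor() has its own local total = 97, which shadows both enclosing and global.
Step 3: result = 97 (local wins in LEGB)

The answer is 97.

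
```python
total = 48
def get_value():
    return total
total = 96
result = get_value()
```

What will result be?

Step 1: total is first set to 48, then reassigned to 96.
Step 2: get_value() is called after the reassignment, so it looks up the current global total = 96.
Step 3: result = 96

The answer is 96.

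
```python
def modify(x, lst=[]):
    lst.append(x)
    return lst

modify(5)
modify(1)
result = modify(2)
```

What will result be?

Step 1: Mutable default argument gotcha! The list [] is created once.
Step 2: Each call appends to the SAME list: [5], [5, 1], [5, 1, 2].
Step 3: result = [5, 1, 2]

The answer is [5, 1, 2].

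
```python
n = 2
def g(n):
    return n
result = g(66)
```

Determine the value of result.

Step 1: Global n = 2.
Step 2: g(66) takes parameter n = 66, which shadows the global.
Step 3: result = 66

The answer is 66.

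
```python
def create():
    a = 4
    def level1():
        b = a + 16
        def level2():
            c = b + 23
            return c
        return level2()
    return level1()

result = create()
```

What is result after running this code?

Step 1: a = 4. b = a + 16 = 20.
Step 2: c = b + 23 = 20 + 23 = 43.
Step 3: result = 43

The answer is 43.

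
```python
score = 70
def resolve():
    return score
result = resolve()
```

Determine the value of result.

Step 1: score = 70 is defined in the global scope.
Step 2: resolve() looks up score. No local score exists, so Python checks the global scope via LEGB rule and finds score = 70.
Step 3: result = 70

The answer is 70.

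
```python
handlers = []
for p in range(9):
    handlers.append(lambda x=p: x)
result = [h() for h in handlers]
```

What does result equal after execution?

Step 1: Default arg x=p captures p at each iteration.
Step 2: Each lambda has its own default: 0, 1, ..., 8.
Step 3: result = [0, 1, 2, 3, 4, 5, 6, 7, 8]

The answer is [0, 1, 2, 3, 4, 5, 6, 7, 8].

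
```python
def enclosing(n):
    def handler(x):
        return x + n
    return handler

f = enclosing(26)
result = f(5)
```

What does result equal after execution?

Step 1: enclosing(26) creates a closure that captures n = 26.
Step 2: f(5) calls the closure with x = 5, returning 5 + 26 = 31.
Step 3: result = 31

The answer is 31.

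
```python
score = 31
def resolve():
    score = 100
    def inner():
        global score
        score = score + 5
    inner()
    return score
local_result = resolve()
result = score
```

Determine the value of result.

Step 1: Global score = 31. resolve() creates local score = 100.
Step 2: inner() declares global score and adds 5: global score = 31 + 5 = 36.
Step 3: resolve() returns its local score = 100 (unaffected by inner).
Step 4: result = global score = 36

The answer is 36.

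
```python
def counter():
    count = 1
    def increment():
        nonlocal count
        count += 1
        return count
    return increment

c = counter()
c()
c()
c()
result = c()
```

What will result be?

Step 1: counter() creates closure with count = 1.
Step 2: Each c() call increments count via nonlocal. After 4 calls: 1 + 4 = 5.
Step 3: result = 5

The answer is 5.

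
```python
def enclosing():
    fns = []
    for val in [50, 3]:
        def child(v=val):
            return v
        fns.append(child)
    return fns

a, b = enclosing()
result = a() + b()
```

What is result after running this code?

Step 1: Default argument v=val captures val at each iteration.
Step 2: a() returns 50 (captured at first iteration), b() returns 3 (captured at second).
Step 3: result = 50 + 3 = 53

The answer is 53.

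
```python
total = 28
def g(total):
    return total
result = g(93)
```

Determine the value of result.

Step 1: Global total = 28.
Step 2: g(93) takes parameter total = 93, which shadows the global.
Step 3: result = 93

The answer is 93.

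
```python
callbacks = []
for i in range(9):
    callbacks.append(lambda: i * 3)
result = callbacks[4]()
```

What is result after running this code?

Step 1: All lambdas reference the same variable i (late binding).
Step 2: After the loop, i = 8. Every lambda returns i * 3.
Step 3: callbacks[4]() = 8 * 3 = 24

The answer is 24.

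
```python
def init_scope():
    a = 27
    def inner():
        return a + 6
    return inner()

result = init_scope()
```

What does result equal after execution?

Step 1: init_scope() defines a = 27.
Step 2: inner() reads a = 27 from enclosing scope, returns 27 + 6 = 33.
Step 3: result = 33

The answer is 33.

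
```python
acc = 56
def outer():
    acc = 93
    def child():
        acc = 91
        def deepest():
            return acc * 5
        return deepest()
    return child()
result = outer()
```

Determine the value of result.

Step 1: deepest() looks up acc through LEGB: not local, finds acc = 91 in enclosing child().
Step 2: Returns 91 * 5 = 455.
Step 3: result = 455

The answer is 455.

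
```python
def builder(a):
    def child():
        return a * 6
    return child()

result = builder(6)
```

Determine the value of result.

Step 1: builder(6) binds parameter a = 6.
Step 2: child() accesses a = 6 from enclosing scope.
Step 3: result = 6 * 6 = 36

The answer is 36.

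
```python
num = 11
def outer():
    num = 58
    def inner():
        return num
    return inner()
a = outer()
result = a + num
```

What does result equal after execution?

Step 1: outer() has local num = 58. inner() reads from enclosing.
Step 2: outer() returns 58. Global num = 11 unchanged.
Step 3: result = 58 + 11 = 69

The answer is 69.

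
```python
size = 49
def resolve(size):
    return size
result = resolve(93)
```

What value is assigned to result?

Step 1: Global size = 49.
Step 2: resolve(93) takes parameter size = 93, which shadows the global.
Step 3: result = 93

The answer is 93.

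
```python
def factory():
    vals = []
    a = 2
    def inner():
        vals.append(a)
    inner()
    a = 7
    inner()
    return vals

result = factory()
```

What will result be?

Step 1: a = 2. inner() appends current a to vals.
Step 2: First inner(): appends 2. Then a = 7.
Step 3: Second inner(): appends 7 (closure sees updated a). result = [2, 7]

The answer is [2, 7].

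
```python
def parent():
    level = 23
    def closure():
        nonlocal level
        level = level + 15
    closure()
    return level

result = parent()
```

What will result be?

Step 1: parent() sets level = 23.
Step 2: closure() uses nonlocal to modify level in parent's scope: level = 23 + 15 = 38.
Step 3: parent() returns the modified level = 38

The answer is 38.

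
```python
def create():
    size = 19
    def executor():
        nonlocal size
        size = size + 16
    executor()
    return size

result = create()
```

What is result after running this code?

Step 1: create() sets size = 19.
Step 2: executor() uses nonlocal to modify size in create's scope: size = 19 + 16 = 35.
Step 3: create() returns the modified size = 35

The answer is 35.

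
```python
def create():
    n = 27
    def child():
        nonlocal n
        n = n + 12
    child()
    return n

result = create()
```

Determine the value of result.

Step 1: create() sets n = 27.
Step 2: child() uses nonlocal to modify n in create's scope: n = 27 + 12 = 39.
Step 3: create() returns the modified n = 39

The answer is 39.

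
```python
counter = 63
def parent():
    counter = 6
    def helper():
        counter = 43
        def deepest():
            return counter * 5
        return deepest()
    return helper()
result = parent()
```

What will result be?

Step 1: deepest() looks up counter through LEGB: not local, finds counter = 43 in enclosing helper().
Step 2: Returns 43 * 5 = 215.
Step 3: result = 215

The answer is 215.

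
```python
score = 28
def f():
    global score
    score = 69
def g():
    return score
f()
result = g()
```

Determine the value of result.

Step 1: score = 28.
Step 2: f() sets global score = 69.
Step 3: g() reads global score = 69. result = 69

The answer is 69.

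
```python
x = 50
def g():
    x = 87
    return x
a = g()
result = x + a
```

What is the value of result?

Step 1: Global x = 50. g() returns local x = 87.
Step 2: a = 87. Global x still = 50.
Step 3: result = 50 + 87 = 137

The answer is 137.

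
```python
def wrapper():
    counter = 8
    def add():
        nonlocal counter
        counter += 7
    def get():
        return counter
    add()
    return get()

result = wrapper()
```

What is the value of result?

Step 1: counter = 8. add() modifies it via nonlocal, get() reads it.
Step 2: add() makes counter = 8 + 7 = 15.
Step 3: get() returns 15. result = 15

The answer is 15.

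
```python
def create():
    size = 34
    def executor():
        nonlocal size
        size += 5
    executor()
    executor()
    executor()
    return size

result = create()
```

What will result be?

Step 1: size starts at 34.
Step 2: executor() is called 3 times, each adding 5.
Step 3: size = 34 + 5 * 3 = 49

The answer is 49.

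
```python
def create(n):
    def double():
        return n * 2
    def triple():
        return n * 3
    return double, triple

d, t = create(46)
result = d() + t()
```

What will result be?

Step 1: Both closures capture the same n = 46.
Step 2: d() = 46 * 2 = 92, t() = 46 * 3 = 138.
Step 3: result = 92 + 138 = 230

The answer is 230.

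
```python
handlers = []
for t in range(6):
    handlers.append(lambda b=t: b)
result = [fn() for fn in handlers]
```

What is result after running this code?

Step 1: Default arg b=t captures t at each iteration.
Step 2: Each lambda has its own default: 0, 1, ..., 5.
Step 3: result = [0, 1, 2, 3, 4, 5]

The answer is [0, 1, 2, 3, 4, 5].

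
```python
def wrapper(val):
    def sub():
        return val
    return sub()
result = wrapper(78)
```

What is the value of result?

Step 1: wrapper(78) binds parameter val = 78.
Step 2: sub() looks up val in enclosing scope and finds the parameter val = 78.
Step 3: result = 78

The answer is 78.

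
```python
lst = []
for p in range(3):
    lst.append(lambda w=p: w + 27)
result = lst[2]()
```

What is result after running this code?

Step 1: Default argument w=p captures p's value at definition time.
Step 2: lst[2] was defined when p = 2, so w defaults to 2.
Step 3: result = 2 + 27 = 29 (default arg fixes the late binding issue)

The answer is 29.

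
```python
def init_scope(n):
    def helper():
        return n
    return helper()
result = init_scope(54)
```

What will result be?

Step 1: init_scope(54) binds parameter n = 54.
Step 2: helper() looks up n in enclosing scope and finds the parameter n = 54.
Step 3: result = 54

The answer is 54.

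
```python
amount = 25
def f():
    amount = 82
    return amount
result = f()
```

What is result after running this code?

Step 1: Global amount = 25.
Step 2: f() creates local amount = 82, shadowing the global.
Step 3: Returns local amount = 82. result = 82

The answer is 82.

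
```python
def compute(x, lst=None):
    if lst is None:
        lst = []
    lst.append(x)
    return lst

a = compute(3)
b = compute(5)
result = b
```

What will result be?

Step 1: None default with guard creates a NEW list each call.
Step 2: a = [3] (fresh list). b = [5] (another fresh list).
Step 3: result = [5] (this is the fix for mutable default)

The answer is [5].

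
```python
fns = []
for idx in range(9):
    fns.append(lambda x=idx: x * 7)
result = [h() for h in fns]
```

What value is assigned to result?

Step 1: Default arg x=idx captures idx at each iteration.
Step 2: fns[k] has x defaulting to k, returns k * 7.
Step 3: result = [0, 7, 14, 21, 28, 35, 42, 49, 56]

The answer is [0, 7, 14, 21, 28, 35, 42, 49, 56].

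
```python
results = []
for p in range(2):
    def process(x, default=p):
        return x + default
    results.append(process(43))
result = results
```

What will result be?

Step 1: Default argument default=p is evaluated at function definition time.
Step 2: Each iteration creates process with default = current p value.
Step 3: process(43) returns 43 + default. results = [43, 44]

The answer is [43, 44].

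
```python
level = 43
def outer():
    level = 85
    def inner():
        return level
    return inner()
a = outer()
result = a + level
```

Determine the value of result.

Step 1: outer() has local level = 85. inner() reads from enclosing.
Step 2: outer() returns 85. Global level = 43 unchanged.
Step 3: result = 85 + 43 = 128

The answer is 128.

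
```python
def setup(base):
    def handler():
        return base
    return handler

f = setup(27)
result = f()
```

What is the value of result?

Step 1: setup(27) creates closure capturing base = 27.
Step 2: f() returns the captured base = 27.
Step 3: result = 27

The answer is 27.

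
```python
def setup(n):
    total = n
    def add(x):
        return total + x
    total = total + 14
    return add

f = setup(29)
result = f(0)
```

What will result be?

Step 1: setup(29) sets total = 29, then total = 29 + 14 = 43.
Step 2: Closures capture by reference, so add sees total = 43.
Step 3: f(0) returns 43 + 0 = 43

The answer is 43.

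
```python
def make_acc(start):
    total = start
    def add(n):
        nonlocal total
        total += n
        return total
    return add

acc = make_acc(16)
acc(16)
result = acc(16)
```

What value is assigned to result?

Step 1: make_acc(16) creates closure with total = 16.
Step 2: First acc(16): total = 16 + 16 = 32.
Step 3: Second acc(16): total = 32 + 16 = 48. result = 48

The answer is 48.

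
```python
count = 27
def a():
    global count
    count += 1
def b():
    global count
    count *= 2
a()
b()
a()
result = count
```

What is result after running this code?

Step 1: count = 27.
Step 2: a(): count = 27 + 1 = 28.
Step 3: b(): count = 28 * 2 = 56.
Step 4: a(): count = 56 + 1 = 57

The answer is 57.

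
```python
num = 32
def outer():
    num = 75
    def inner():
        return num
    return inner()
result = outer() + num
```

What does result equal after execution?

Step 1: Global num = 32. outer() shadows with num = 75.
Step 2: inner() returns enclosing num = 75. outer() = 75.
Step 3: result = 75 + global num (32) = 107

The answer is 107.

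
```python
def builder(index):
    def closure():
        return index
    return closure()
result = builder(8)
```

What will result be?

Step 1: builder(8) binds parameter index = 8.
Step 2: closure() looks up index in enclosing scope and finds the parameter index = 8.
Step 3: result = 8

The answer is 8.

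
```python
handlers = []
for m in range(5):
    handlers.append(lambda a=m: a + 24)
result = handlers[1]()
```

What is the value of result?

Step 1: Default argument a=m captures m's value at definition time.
Step 2: handlers[1] was defined when m = 1, so a defaults to 1.
Step 3: result = 1 + 24 = 25 (default arg fixes the late binding issue)

The answer is 25.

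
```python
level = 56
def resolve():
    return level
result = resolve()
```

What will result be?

Step 1: level = 56 is defined in the global scope.
Step 2: resolve() looks up level. No local level exists, so Python checks the global scope via LEGB rule and finds level = 56.
Step 3: result = 56

The answer is 56.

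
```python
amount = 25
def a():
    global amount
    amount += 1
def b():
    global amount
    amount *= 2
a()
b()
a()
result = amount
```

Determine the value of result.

Step 1: amount = 25.
Step 2: a(): amount = 25 + 1 = 26.
Step 3: b(): amount = 26 * 2 = 52.
Step 4: a(): amount = 52 + 1 = 53

The answer is 53.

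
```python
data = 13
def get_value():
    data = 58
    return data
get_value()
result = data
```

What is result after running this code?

Step 1: Global data = 13.
Step 2: get_value() creates local data = 58 (shadow, not modification).
Step 3: After get_value() returns, global data is unchanged. result = 13

The answer is 13.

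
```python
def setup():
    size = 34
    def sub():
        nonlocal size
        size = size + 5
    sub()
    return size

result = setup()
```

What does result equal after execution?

Step 1: setup() sets size = 34.
Step 2: sub() uses nonlocal to modify size in setup's scope: size = 34 + 5 = 39.
Step 3: setup() returns the modified size = 39

The answer is 39.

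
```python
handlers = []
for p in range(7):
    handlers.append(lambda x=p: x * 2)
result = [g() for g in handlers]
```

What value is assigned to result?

Step 1: Default arg x=p captures p at each iteration.
Step 2: handlers[k] has x defaulting to k, returns k * 2.
Step 3: result = [0, 2, 4, 6, 8, 10, 12]

The answer is [0, 2, 4, 6, 8, 10, 12].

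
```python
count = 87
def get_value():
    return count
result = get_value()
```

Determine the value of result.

Step 1: count = 87 is defined in the global scope.
Step 2: get_value() looks up count. No local count exists, so Python checks the global scope via LEGB rule and finds count = 87.
Step 3: result = 87

The answer is 87.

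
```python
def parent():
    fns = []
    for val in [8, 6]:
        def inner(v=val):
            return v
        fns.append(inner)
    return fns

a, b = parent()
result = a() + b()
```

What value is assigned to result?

Step 1: Default argument v=val captures val at each iteration.
Step 2: a() returns 8 (captured at first iteration), b() returns 6 (captured at second).
Step 3: result = 8 + 6 = 14

The answer is 14.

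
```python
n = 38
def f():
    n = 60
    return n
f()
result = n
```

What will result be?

Step 1: n = 38 globally.
Step 2: f() creates a LOCAL n = 60 (no global keyword!).
Step 3: The global n is unchanged. result = 38

The answer is 38.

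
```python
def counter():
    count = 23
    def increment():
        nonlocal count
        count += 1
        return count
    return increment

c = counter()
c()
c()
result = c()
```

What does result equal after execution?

Step 1: counter() creates closure with count = 23.
Step 2: Each c() call increments count via nonlocal. After 3 calls: 23 + 3 = 26.
Step 3: result = 26

The answer is 26.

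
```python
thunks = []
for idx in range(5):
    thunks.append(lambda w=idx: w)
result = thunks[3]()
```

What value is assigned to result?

Step 1: Default argument w=idx captures idx's value at each iteration.
Step 2: thunks[3] captured w = 3 when idx was 3.
Step 3: result = 3

The answer is 3.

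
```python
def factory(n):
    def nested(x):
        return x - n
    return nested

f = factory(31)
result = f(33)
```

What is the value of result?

Step 1: factory(31) creates a closure capturing n = 31.
Step 2: f(33) computes 33 - 31 = 2.
Step 3: result = 2

The answer is 2.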